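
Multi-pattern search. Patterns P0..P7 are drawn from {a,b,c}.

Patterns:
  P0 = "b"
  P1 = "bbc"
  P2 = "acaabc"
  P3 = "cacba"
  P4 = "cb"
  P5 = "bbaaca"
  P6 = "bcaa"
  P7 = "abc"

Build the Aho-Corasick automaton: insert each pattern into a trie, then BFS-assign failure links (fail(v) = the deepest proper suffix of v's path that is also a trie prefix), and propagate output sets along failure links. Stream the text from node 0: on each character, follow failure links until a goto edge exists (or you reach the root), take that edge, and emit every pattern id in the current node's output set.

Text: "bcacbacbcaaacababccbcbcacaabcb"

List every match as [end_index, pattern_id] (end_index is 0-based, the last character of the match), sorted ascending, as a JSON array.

Build:
Trie (insert patterns):
  n0 'ε': a→4 b→1 c→10
  n1 'b': b→2 c→20  ←P0
  n2 'bb': a→16 c→3
  n3 'bbc': ·  ←P1
  n4 'a': b→23 c→5
  n5 'ac': a→6
  n6 'aca': a→7
  n7 'acaa': b→8
  n8 'acaab': c→9
  n9 'acaabc': ·  ←P2
  n10 'c': a→11 b→15
  n11 'ca': c→12
  n12 'cac': b→13
  n13 'cacb': a→14
  n14 'cacba': ·  ←P3
  n15 'cb': ·  ←P4
  n16 'bba': a→17
  n17 'bbaa': c→18
  n18 'bbaac': a→19
  n19 'bbaaca': ·  ←P5
  n20 'bc': a→21
  n21 'bca': a→22
  n22 'bcaa': ·  ←P6
  n23 'ab': c→24
  n24 'abc': ·  ←P7

Failure links (BFS by depth):
  fail(1) 'b': from fail(0)=0 chase 'b': 0 ⇒ 0;  out={0}∪out(0)={0}
  fail(4) 'a': from fail(0)=0 chase 'a': 0 ⇒ 0;  out=∅∪out(0)=∅
  fail(10) 'c': from fail(0)=0 chase 'c': 0 ⇒ 0;  out=∅∪out(0)=∅
  fail(2) 'bb': from fail(1)=0 chase 'b': 0 ⇒ 1;  out=∅∪out(1)={0}
  fail(5) 'ac': from fail(4)=0 chase 'c': 0 ⇒ 10;  out=∅∪out(10)=∅
  fail(11) 'ca': from fail(10)=0 chase 'a': 0 ⇒ 4;  out=∅∪out(4)=∅
  fail(15) 'cb': from fail(10)=0 chase 'b': 0 ⇒ 1;  out={4}∪out(1)={0,4}
  fail(20) 'bc': from fail(1)=0 chase 'c': 0 ⇒ 10;  out=∅∪out(10)=∅
  fail(23) 'ab': from fail(4)=0 chase 'b': 0 ⇒ 1;  out=∅∪out(1)={0}
  fail(3) 'bbc': from fail(2)=1 chase 'c': 1 ⇒ 20;  out={1}∪out(20)={1}
  fail(6) 'aca': from fail(5)=10 chase 'a': 10 ⇒ 11;  out=∅∪out(11)=∅
  fail(12) 'cac': from fail(11)=4 chase 'c': 4 ⇒ 5;  out=∅∪out(5)=∅
  fail(16) 'bba': from fail(2)=1 chase 'a': 1→0 ⇒ 4;  out=∅∪out(4)=∅
  fail(21) 'bca': from fail(20)=10 chase 'a': 10 ⇒ 11;  out=∅∪out(11)=∅
  fail(24) 'abc': from fail(23)=1 chase 'c': 1 ⇒ 20;  out={7}∪out(20)={7}
  fail(7) 'acaa': from fail(6)=11 chase 'a': 11→4→0 ⇒ 4;  out=∅∪out(4)=∅
  fail(13) 'cacb': from fail(12)=5 chase 'b': 5→10 ⇒ 15;  out=∅∪out(15)={0,4}
  fail(17) 'bbaa': from fail(16)=4 chase 'a': 4→0 ⇒ 4;  out=∅∪out(4)=∅
  fail(22) 'bcaa': from fail(21)=11 chase 'a': 11→4→0 ⇒ 4;  out={6}∪out(4)={6}
  fail(8) 'acaab': from fail(7)=4 chase 'b': 4 ⇒ 23;  out=∅∪out(23)={0}
  fail(14) 'cacba': from fail(13)=15 chase 'a': 15→1→0 ⇒ 4;  out={3}∪out(4)={3}
  fail(18) 'bbaac': from fail(17)=4 chase 'c': 4 ⇒ 5;  out=∅∪out(5)=∅
  fail(9) 'acaabc': from fail(8)=23 chase 'c': 23 ⇒ 24;  out={2}∪out(24)={2,7}
  fail(19) 'bbaaca': from fail(18)=5 chase 'a': 5 ⇒ 6;  out={5}∪out(6)={5}

Run:
[0] read 'b'  n0⇒n1  emit P0@[0:0]
[1] read 'c'  n1⇒n20
[2] read 'a'  n20⇒n21
[3] read 'c'  n21⇒n12 (fail-walked)
[4] read 'b'  n12⇒n13  emit P0@[4:4],P4@[3:4]
[5] read 'a'  n13⇒n14  emit P3@[1:5]
[6] read 'c'  n14⇒n5 (fail-walked)
[7] read 'b'  n5⇒n15 (fail-walked)  emit P0@[7:7],P4@[6:7]
[8] read 'c'  n15⇒n20 (fail-walked)
[9] read 'a'  n20⇒n21
[10] read 'a'  n21⇒n22  emit P6@[7:10]
[11] read 'a'  n22⇒n4 (fail-walked)
[12] read 'c'  n4⇒n5
[13] read 'a'  n5⇒n6
[14] read 'b'  n6⇒n23 (fail-walked)  emit P0@[14:14]
[15] read 'a'  n23⇒n4 (fail-walked)
[16] read 'b'  n4⇒n23  emit P0@[16:16]
[17] read 'c'  n23⇒n24  emit P7@[15:17]
[18] read 'c'  n24⇒n10 (fail-walked)
[19] read 'b'  n10⇒n15  emit P0@[19:19],P4@[18:19]
[20] read 'c'  n15⇒n20 (fail-walked)
[21] read 'b'  n20⇒n15 (fail-walked)  emit P0@[21:21],P4@[20:21]
[22] read 'c'  n15⇒n20 (fail-walked)
[23] read 'a'  n20⇒n21
[24] read 'c'  n21⇒n12 (fail-walked)
[25] read 'a'  n12⇒n6 (fail-walked)
[26] read 'a'  n6⇒n7
[27] read 'b'  n7⇒n8  emit P0@[27:27]
[28] read 'c'  n8⇒n9  emit P2@[23:28],P7@[26:28]
[29] read 'b'  n9⇒n15 (fail-walked)  emit P0@[29:29],P4@[28:29]

Matches: [[0,0],[4,0],[4,4],[5,3],[7,0],[7,4],[10,6],[14,0],[16,0],[17,7],[19,0],[19,4],[21,0],[21,4],[27,0],[28,2],[28,7],[29,0],[29,4]]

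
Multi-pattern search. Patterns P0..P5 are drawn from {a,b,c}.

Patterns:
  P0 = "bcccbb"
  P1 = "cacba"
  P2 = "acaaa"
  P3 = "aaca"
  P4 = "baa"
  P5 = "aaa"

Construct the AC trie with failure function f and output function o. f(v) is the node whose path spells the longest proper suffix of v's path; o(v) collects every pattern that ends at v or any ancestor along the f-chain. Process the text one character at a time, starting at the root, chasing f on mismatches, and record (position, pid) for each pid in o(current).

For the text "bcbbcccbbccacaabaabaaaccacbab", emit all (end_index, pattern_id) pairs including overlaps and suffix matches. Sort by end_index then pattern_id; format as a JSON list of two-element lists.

Construct AC machine:
Trie nodes:
  0='ε' goto a→12 b→1 c→7
  1='b' goto a→20 c→2
  2='bc' goto c→3
  3='bcc' goto c→4
  4='bccc' goto b→5
  5='bcccb' goto b→6
  6='bcccbb' goto ·  [P0 ends]
  7='c' goto a→8
  8='ca' goto c→9
  9='cac' goto b→10
  10='cacb' goto a→11
  11='cacba' goto ·  [P1 ends]
  12='a' goto a→17 c→13
  13='ac' goto a→14
  14='aca' goto a→15
  15='acaa' goto a→16
  16='acaaa' goto ·  [P2 ends]
  17='aa' goto a→22 c→18
  18='aac' goto a→19
  19='aaca' goto ·  [P3 ends]
  20='ba' goto a→21
  21='baa' goto ·  [P4 ends]
  22='aaa' goto ·  [P5 ends]

Failure links (BFS by depth):
  n1('b'): parent n0 fail=0; on 'b' 0 → fail=0;  out ∅∪∅=∅
  n7('c'): parent n0 fail=0; on 'c' 0 → fail=0;  out ∅∪∅=∅
  n12('a'): parent n0 fail=0; on 'a' 0 → fail=0;  out ∅∪∅=∅
  n2('bc'): parent n1 fail=0; on 'c' 0 → fail=7;  out ∅∪∅=∅
  n8('ca'): parent n7 fail=0; on 'a' 0 → fail=12;  out ∅∪∅=∅
  n13('ac'): parent n12 fail=0; on 'c' 0 → fail=7;  out ∅∪∅=∅
  n17('aa'): parent n12 fail=0; on 'a' 0 → fail=12;  out ∅∪∅=∅
  n20('ba'): parent n1 fail=0; on 'a' 0 → fail=12;  out ∅∪∅=∅
  n3('bcc'): parent n2 fail=7; on 'c' 7→0 → fail=7;  out ∅∪∅=∅
  n9('cac'): parent n8 fail=12; on 'c' 12 → fail=13;  out ∅∪∅=∅
  n14('aca'): parent n13 fail=7; on 'a' 7 → fail=8;  out ∅∪∅=∅
  n18('aac'): parent n17 fail=12; on 'c' 12 → fail=13;  out ∅∪∅=∅
  n21('baa'): parent n20 fail=12; on 'a' 12 → fail=17;  out {4}∪∅={4}
  n22('aaa'): parent n17 fail=12; on 'a' 12 → fail=17;  out {5}∪∅={5}
  n4('bccc'): parent n3 fail=7; on 'c' 7→0 → fail=7;  out ∅∪∅=∅
  n10('cacb'): parent n9 fail=13; on 'b' 13→7→0 → fail=1;  out ∅∪∅=∅
  n15('acaa'): parent n14 fail=8; on 'a' 8→12 → fail=17;  out ∅∪∅=∅
  n19('aaca'): parent n18 fail=13; on 'a' 13 → fail=14;  out {3}∪∅={3}
  n5('bcccb'): parent n4 fail=7; on 'b' 7→0 → fail=1;  out ∅∪∅=∅
  n11('cacba'): parent n10 fail=1; on 'a' 1 → fail=20;  out {1}∪∅={1}
  n16('acaaa'): parent n15 fail=17; on 'a' 17 → fail=22;  out {2}∪{5}={2,5}
  n6('bcccbb'): parent n5 fail=1; on 'b' 1→0 → fail=1;  out {0}∪∅={0}

Run:
pos 0 'b': at 1
pos 1 'c': at 2
pos 2 'b': at 1 (fail-walked)
pos 3 'b': at 1 (fail-walked)
pos 4 'c': at 2
pos 5 'c': at 3
pos 6 'c': at 4
pos 7 'b': at 5
pos 8 'b': at 6  ** P0@[3:8]
pos 9 'c': at 2 (fail-walked)
pos 10 'c': at 3
pos 11 'a': at 8 (fail-walked)
pos 12 'c': at 9
pos 13 'a': at 14 (fail-walked)
pos 14 'a': at 15
pos 15 'b': at 1 (fail-walked)
pos 16 'a': at 20
pos 17 'a': at 21  ** P4@[15:17]
pos 18 'b': at 1 (fail-walked)
pos 19 'a': at 20
pos 20 'a': at 21  ** P4@[18:20]
pos 21 'a': at 22 (fail-walked)  ** P5@[19:21]
pos 22 'c': at 18 (fail-walked)
pos 23 'c': at 7 (fail-walked)
pos 24 'a': at 8
pos 25 'c': at 9
pos 26 'b': at 10
pos 27 'a': at 11  ** P1@[23:27]
pos 28 'b': at 1 (fail-walked)

Matches: [[8,0],[17,4],[20,4],[21,5],[27,1]]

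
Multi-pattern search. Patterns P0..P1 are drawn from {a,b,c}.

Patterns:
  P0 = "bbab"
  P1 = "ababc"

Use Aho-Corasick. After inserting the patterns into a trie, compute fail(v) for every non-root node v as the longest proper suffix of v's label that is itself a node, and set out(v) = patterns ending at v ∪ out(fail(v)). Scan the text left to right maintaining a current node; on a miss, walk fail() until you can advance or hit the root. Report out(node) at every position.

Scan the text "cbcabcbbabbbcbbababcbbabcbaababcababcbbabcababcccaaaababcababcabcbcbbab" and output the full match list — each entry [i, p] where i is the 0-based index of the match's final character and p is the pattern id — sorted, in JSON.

Build automaton:
Trie (insert patterns):
  n0 'ε': a→5 b→1
  n1 'b': b→2
  n2 'bb': a→3
  n3 'bba': b→4
  n4 'bbab': ·  ←P0
  n5 'a': b→6
  n6 'ab': a→7
  n7 'aba': b→8
  n8 'abab': c→9
  n9 'ababc': ·  ←P1

BFS fail/out derivation:
  n1('b'): parent n0 fail=0; on 'b' 0 → fail=0;  out ∅∪∅=∅
  n5('a'): parent n0 fail=0; on 'a' 0 → fail=0;  out ∅∪∅=∅
  n2('bb'): parent n1 fail=0; on 'b' 0 → fail=1;  out ∅∪∅=∅
  n6('ab'): parent n5 fail=0; on 'b' 0 → fail=1;  out ∅∪∅=∅
  n3('bba'): parent n2 fail=1; on 'a' 1→0 → fail=5;  out ∅∪∅=∅
  n7('aba'): parent n6 fail=1; on 'a' 1→0 → fail=5;  out ∅∪∅=∅
  n4('bbab'): parent n3 fail=5; on 'b' 5 → fail=6;  out {0}∪∅={0}
  n8('abab'): parent n7 fail=5; on 'b' 5 → fail=6;  out ∅∪∅=∅
  n9('ababc'): parent n8 fail=6; on 'c' 6→1→0 → fail=0;  out {1}∪∅={1}

Run:
[0] read 'c'  n0⇒n0
[1] read 'b'  n0⇒n1
[2] read 'c'  n1⇒n0 (fail-walked)
[3] read 'a'  n0⇒n5
[4] read 'b'  n5⇒n6
[5] read 'c'  n6⇒n0 (fail-walked)
[6] read 'b'  n0⇒n1
[7] read 'b'  n1⇒n2
[8] read 'a'  n2⇒n3
[9] read 'b'  n3⇒n4  emit P0@[6:9]
[10] read 'b'  n4⇒n2 (fail-walked)
[11] read 'b'  n2⇒n2 (fail-walked)
[12] read 'c'  n2⇒n0 (fail-walked)
[13] read 'b'  n0⇒n1
[14] read 'b'  n1⇒n2
[15] read 'a'  n2⇒n3
[16] read 'b'  n3⇒n4  emit P0@[13:16]
[17] read 'a'  n4⇒n7 (fail-walked)
[18] read 'b'  n7⇒n8
[19] read 'c'  n8⇒n9  emit P1@[15:19]
[20] read 'b'  n9⇒n1 (fail-walked)
[21] read 'b'  n1⇒n2
[22] read 'a'  n2⇒n3
[23] read 'b'  n3⇒n4  emit P0@[20:23]
[24] read 'c'  n4⇒n0 (fail-walked)
[25] read 'b'  n0⇒n1
[26] read 'a'  n1⇒n5 (fail-walked)
[27] read 'a'  n5⇒n5 (fail-walked)
[28] read 'b'  n5⇒n6
[29] read 'a'  n6⇒n7
[30] read 'b'  n7⇒n8
[31] read 'c'  n8⇒n9  emit P1@[27:31]
[32] read 'a'  n9⇒n5 (fail-walked)
[33] read 'b'  n5⇒n6
[34] read 'a'  n6⇒n7
[35] read 'b'  n7⇒n8
[36] read 'c'  n8⇒n9  emit P1@[32:36]
[37] read 'b'  n9⇒n1 (fail-walked)
[38] read 'b'  n1⇒n2
[39] read 'a'  n2⇒n3
[40] read 'b'  n3⇒n4  emit P0@[37:40]
[41] read 'c'  n4⇒n0 (fail-walked)
[42] read 'a'  n0⇒n5
[43] read 'b'  n5⇒n6
[44] read 'a'  n6⇒n7
[45] read 'b'  n7⇒n8
[46] read 'c'  n8⇒n9  emit P1@[42:46]
[47] read 'c'  n9⇒n0 (fail-walked)
[48] read 'c'  n0⇒n0
[49] read 'a'  n0⇒n5
[50] read 'a'  n5⇒n5 (fail-walked)
[51] read 'a'  n5⇒n5 (fail-walked)
[52] read 'a'  n5⇒n5 (fail-walked)
[53] read 'b'  n5⇒n6
[54] read 'a'  n6⇒n7
[55] read 'b'  n7⇒n8
[56] read 'c'  n8⇒n9  emit P1@[52:56]
[57] read 'a'  n9⇒n5 (fail-walked)
[58] read 'b'  n5⇒n6
[59] read 'a'  n6⇒n7
[60] read 'b'  n7⇒n8
[61] read 'c'  n8⇒n9  emit P1@[57:61]
[62] read 'a'  n9⇒n5 (fail-walked)
[63] read 'b'  n5⇒n6
[64] read 'c'  n6⇒n0 (fail-walked)
[65] read 'b'  n0⇒n1
[66] read 'c'  n1⇒n0 (fail-walked)
[67] read 'b'  n0⇒n1
[68] read 'b'  n1⇒n2
[69] read 'a'  n2⇒n3
[70] read 'b'  n3⇒n4  emit P0@[67:70]

Result: [[9,0],[16,0],[19,1],[23,0],[31,1],[36,1],[40,0],[46,1],[56,1],[61,1],[70,0]]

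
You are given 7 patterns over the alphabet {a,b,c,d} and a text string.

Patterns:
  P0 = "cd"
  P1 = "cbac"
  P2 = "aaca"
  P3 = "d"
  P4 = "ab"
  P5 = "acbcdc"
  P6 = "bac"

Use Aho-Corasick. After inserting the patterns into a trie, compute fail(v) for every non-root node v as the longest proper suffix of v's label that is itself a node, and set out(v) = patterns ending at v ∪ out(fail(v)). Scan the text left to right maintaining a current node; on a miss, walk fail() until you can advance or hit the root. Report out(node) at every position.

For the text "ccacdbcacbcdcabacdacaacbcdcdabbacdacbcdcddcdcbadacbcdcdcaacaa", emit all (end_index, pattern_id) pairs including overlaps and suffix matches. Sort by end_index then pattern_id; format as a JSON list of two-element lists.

Construct AC machine:
Trie nodes:
  n0 'ε': a→6 b→17 c→1 d→10
  n1 'c': b→3 d→2
  n2 'cd': ·  [P0 ends]
  n3 'cb': a→4
  n4 'cba': c→5
  n5 'cbac': ·  [P1 ends]
  n6 'a': a→7 b→11 c→12
  n7 'aa': c→8
  n8 'aac': a→9
  n9 'aaca': ·  [P2 ends]
  n10 'd': ·  [P3 ends]
  n11 'ab': ·  [P4 ends]
  n12 'ac': b→13
  n13 'acb': c→14
  n14 'acbc': d→15
  n15 'acbcd': c→16
  n16 'acbcdc': ·  [P5 ends]
  n17 'b': a→18
  n18 'ba': c→19
  n19 'bac': ·  [P6 ends]

BFS fail/out derivation:
  fail(1) 'c': from fail(0)=0 chase 'c': 0 ⇒ 0;  out=∅∪out(0)=∅
  fail(6) 'a': from fail(0)=0 chase 'a': 0 ⇒ 0;  out=∅∪out(0)=∅
  fail(10) 'd': from fail(0)=0 chase 'd': 0 ⇒ 0;  out={3}∪out(0)={3}
  fail(17) 'b': from fail(0)=0 chase 'b': 0 ⇒ 0;  out=∅∪out(0)=∅
  fail(2) 'cd': from fail(1)=0 chase 'd': 0 ⇒ 10;  out={0}∪out(10)={0,3}
  fail(3) 'cb': from fail(1)=0 chase 'b': 0 ⇒ 17;  out=∅∪out(17)=∅
  fail(7) 'aa': from fail(6)=0 chase 'a': 0 ⇒ 6;  out=∅∪out(6)=∅
  fail(11) 'ab': from fail(6)=0 chase 'b': 0 ⇒ 17;  out={4}∪out(17)={4}
  fail(12) 'ac': from fail(6)=0 chase 'c': 0 ⇒ 1;  out=∅∪out(1)=∅
  fail(18) 'ba': from fail(17)=0 chase 'a': 0 ⇒ 6;  out=∅∪out(6)=∅
  fail(4) 'cba': from fail(3)=17 chase 'a': 17 ⇒ 18;  out=∅∪out(18)=∅
  fail(8) 'aac': from fail(7)=6 chase 'c': 6 ⇒ 12;  out=∅∪out(12)=∅
  fail(13) 'acb': from fail(12)=1 chase 'b': 1 ⇒ 3;  out=∅∪out(3)=∅
  fail(19) 'bac': from fail(18)=6 chase 'c': 6 ⇒ 12;  out={6}∪out(12)={6}
  fail(5) 'cbac': from fail(4)=18 chase 'c': 18 ⇒ 19;  out={1}∪out(19)={1,6}
  fail(9) 'aaca': from fail(8)=12 chase 'a': 12→1→0 ⇒ 6;  out={2}∪out(6)={2}
  fail(14) 'acbc': from fail(13)=3 chase 'c': 3→17→0 ⇒ 1;  out=∅∪out(1)=∅
  fail(15) 'acbcd': from fail(14)=1 chase 'd': 1 ⇒ 2;  out=∅∪out(2)={0,3}
  fail(16) 'acbcdc': from fail(15)=2 chase 'c': 2→10→0 ⇒ 1;  out={5}∪out(1)={5}

Run:
pos 0 'c': at 1
pos 1 'c': at 1 (via fail)
pos 2 'a': at 6 (via fail)
pos 3 'c': at 12
pos 4 'd': at 2 (via fail)  → match P0@[3:4],P3@[4:4]
pos 5 'b': at 17 (via fail)
pos 6 'c': at 1 (via fail)
pos 7 'a': at 6 (via fail)
pos 8 'c': at 12
pos 9 'b': at 13
pos 10 'c': at 14
pos 11 'd': at 15  → match P0@[10:11],P3@[11:11]
pos 12 'c': at 16  → match P5@[7:12]
pos 13 'a': at 6 (via fail)
pos 14 'b': at 11  → match P4@[13:14]
pos 15 'a': at 18 (via fail)
pos 16 'c': at 19  → match P6@[14:16]
pos 17 'd': at 2 (via fail)  → match P0@[16:17],P3@[17:17]
pos 18 'a': at 6 (via fail)
pos 19 'c': at 12
pos 20 'a': at 6 (via fail)
pos 21 'a': at 7
pos 22 'c': at 8
pos 23 'b': at 13 (via fail)
pos 24 'c': at 14
pos 25 'd': at 15  → match P0@[24:25],P3@[25:25]
pos 26 'c': at 16  → match P5@[21:26]
pos 27 'd': at 2 (via fail)  → match P0@[26:27],P3@[27:27]
pos 28 'a': at 6 (via fail)
pos 29 'b': at 11  → match P4@[28:29]
pos 30 'b': at 17 (via fail)
pos 31 'a': at 18
pos 32 'c': at 19  → match P6@[30:32]
pos 33 'd': at 2 (via fail)  → match P0@[32:33],P3@[33:33]
pos 34 'a': at 6 (via fail)
pos 35 'c': at 12
pos 36 'b': at 13
pos 37 'c': at 14
pos 38 'd': at 15  → match P0@[37:38],P3@[38:38]
pos 39 'c': at 16  → match P5@[34:39]
pos 40 'd': at 2 (via fail)  → match P0@[39:40],P3@[40:40]
pos 41 'd': at 10 (via fail)  → match P3@[41:41]
pos 42 'c': at 1 (via fail)
pos 43 'd': at 2  → match P0@[42:43],P3@[43:43]
pos 44 'c': at 1 (via fail)
pos 45 'b': at 3
pos 46 'a': at 4
pos 47 'd': at 10 (via fail)  → match P3@[47:47]
pos 48 'a': at 6 (via fail)
pos 49 'c': at 12
pos 50 'b': at 13
pos 51 'c': at 14
pos 52 'd': at 15  → match P0@[51:52],P3@[52:52]
pos 53 'c': at 16  → match P5@[48:53]
pos 54 'd': at 2 (via fail)  → match P0@[53:54],P3@[54:54]
pos 55 'c': at 1 (via fail)
pos 56 'a': at 6 (via fail)
pos 57 'a': at 7
pos 58 'c': at 8
pos 59 'a': at 9  → match P2@[56:59]
pos 60 'a': at 7 (via fail)

Matches: [[4,0],[4,3],[11,0],[11,3],[12,5],[14,4],[16,6],[17,0],[17,3],[25,0],[25,3],[26,5],[27,0],[27,3],[29,4],[32,6],[33,0],[33,3],[38,0],[38,3],[39,5],[40,0],[40,3],[41,3],[43,0],[43,3],[47,3],[52,0],[52,3],[53,5],[54,0],[54,3],[59,2]]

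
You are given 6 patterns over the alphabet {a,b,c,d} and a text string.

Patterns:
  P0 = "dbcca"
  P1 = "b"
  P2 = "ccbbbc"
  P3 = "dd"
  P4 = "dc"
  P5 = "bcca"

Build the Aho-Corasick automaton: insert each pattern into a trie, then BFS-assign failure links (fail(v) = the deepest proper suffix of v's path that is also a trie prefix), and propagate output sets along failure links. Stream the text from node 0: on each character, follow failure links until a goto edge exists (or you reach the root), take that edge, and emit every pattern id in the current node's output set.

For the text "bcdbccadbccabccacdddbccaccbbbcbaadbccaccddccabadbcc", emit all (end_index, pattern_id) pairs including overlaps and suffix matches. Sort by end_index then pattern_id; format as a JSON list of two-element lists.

Construct AC machine:
Trie nodes:
  0='ε' goto b→6 c→7 d→1
  1='d' goto b→2 c→14 d→13
  2='db' goto c→3
  3='dbc' goto c→4
  4='dbcc' goto a→5
  5='dbcca' goto ·  ←P0
  6='b' goto c→15  ←P1
  7='c' goto c→8
  8='cc' goto b→9
  9='ccb' goto b→10
  10='ccbb' goto b→11
  11='ccbbb' goto c→12
  12='ccbbbc' goto ·  ←P2
  13='dd' goto ·  ←P3
  14='dc' goto ·  ←P4
  15='bc' goto c→16
  16='bcc' goto a→17
  17='bcca' goto ·  ←P5

Failure links (BFS by depth):
  n1('d'): parent n0 fail=0; on 'd' 0 → fail=0;  out ∅∪∅=∅
  n6('b'): parent n0 fail=0; on 'b' 0 → fail=0;  out {1}∪∅={1}
  n7('c'): parent n0 fail=0; on 'c' 0 → fail=0;  out ∅∪∅=∅
  n2('db'): parent n1 fail=0; on 'b' 0 → fail=6;  out ∅∪{1}={1}
  n8('cc'): parent n7 fail=0; on 'c' 0 → fail=7;  out ∅∪∅=∅
  n13('dd'): parent n1 fail=0; on 'd' 0 → fail=1;  out {3}∪∅={3}
  n14('dc'): parent n1 fail=0; on 'c' 0 → fail=7;  out {4}∪∅={4}
  n15('bc'): parent n6 fail=0; on 'c' 0 → fail=7;  out ∅∪∅=∅
  n3('dbc'): parent n2 fail=6; on 'c' 6 → fail=15;  out ∅∪∅=∅
  n9('ccb'): parent n8 fail=7; on 'b' 7→0 → fail=6;  out ∅∪{1}={1}
  n16('bcc'): parent n15 fail=7; on 'c' 7 → fail=8;  out ∅∪∅=∅
  n4('dbcc'): parent n3 fail=15; on 'c' 15 → fail=16;  out ∅∪∅=∅
  n10('ccbb'): parent n9 fail=6; on 'b' 6→0 → fail=6;  out ∅∪{1}={1}
  n17('bcca'): parent n16 fail=8; on 'a' 8→7→0 → fail=0;  out {5}∪∅={5}
  n5('dbcca'): parent n4 fail=16; on 'a' 16 → fail=17;  out {0}∪{5}={0,5}
  n11('ccbbb'): parent n10 fail=6; on 'b' 6→0 → fail=6;  out ∅∪{1}={1}
  n12('ccbbbc'): parent n11 fail=6; on 'c' 6 → fail=15;  out {2}∪∅={2}

Text stream:
[0] read 'b'  n0⇒n6  emit P1@[0:0]
[1] read 'c'  n6⇒n15
[2] read 'd'  n15⇒n1 (via fail)
[3] read 'b'  n1⇒n2  emit P1@[3:3]
[4] read 'c'  n2⇒n3
[5] read 'c'  n3⇒n4
[6] read 'a'  n4⇒n5  emit P0@[2:6],P5@[3:6]
[7] read 'd'  n5⇒n1 (via fail)
[8] read 'b'  n1⇒n2  emit P1@[8:8]
[9] read 'c'  n2⇒n3
[10] read 'c'  n3⇒n4
[11] read 'a'  n4⇒n5  emit P0@[7:11],P5@[8:11]
[12] read 'b'  n5⇒n6 (via fail)  emit P1@[12:12]
[13] read 'c'  n6⇒n15
[14] read 'c'  n15⇒n16
[15] read 'a'  n16⇒n17  emit P5@[12:15]
[16] read 'c'  n17⇒n7 (via fail)
[17] read 'd'  n7⇒n1 (via fail)
[18] read 'd'  n1⇒n13  emit P3@[17:18]
[19] read 'd'  n13⇒n13 (via fail)  emit P3@[18:19]
[20] read 'b'  n13⇒n2 (via fail)  emit P1@[20:20]
[21] read 'c'  n2⇒n3
[22] read 'c'  n3⇒n4
[23] read 'a'  n4⇒n5  emit P0@[19:23],P5@[20:23]
[24] read 'c'  n5⇒n7 (via fail)
[25] read 'c'  n7⇒n8
[26] read 'b'  n8⇒n9  emit P1@[26:26]
[27] read 'b'  n9⇒n10  emit P1@[27:27]
[28] read 'b'  n10⇒n11  emit P1@[28:28]
[29] read 'c'  n11⇒n12  emit P2@[24:29]
[30] read 'b'  n12⇒n6 (via fail)  emit P1@[30:30]
[31] read 'a'  n6⇒n0 (via fail)
[32] read 'a'  n0⇒n0
[33] read 'd'  n0⇒n1
[34] read 'b'  n1⇒n2  emit P1@[34:34]
[35] read 'c'  n2⇒n3
[36] read 'c'  n3⇒n4
[37] read 'a'  n4⇒n5  emit P0@[33:37],P5@[34:37]
[38] read 'c'  n5⇒n7 (via fail)
[39] read 'c'  n7⇒n8
[40] read 'd'  n8⇒n1 (via fail)
[41] read 'd'  n1⇒n13  emit P3@[40:41]
[42] read 'c'  n13⇒n14 (via fail)  emit P4@[41:42]
[43] read 'c'  n14⇒n8 (via fail)
[44] read 'a'  n8⇒n0 (via fail)
[45] read 'b'  n0⇒n6  emit P1@[45:45]
[46] read 'a'  n6⇒n0 (via fail)
[47] read 'd'  n0⇒n1
[48] read 'b'  n1⇒n2  emit P1@[48:48]
[49] read 'c'  n2⇒n3
[50] read 'c'  n3⇒n4

Result: [[0,1],[3,1],[6,0],[6,5],[8,1],[11,0],[11,5],[12,1],[15,5],[18,3],[19,3],[20,1],[23,0],[23,5],[26,1],[27,1],[28,1],[29,2],[30,1],[34,1],[37,0],[37,5],[41,3],[42,4],[45,1],[48,1]]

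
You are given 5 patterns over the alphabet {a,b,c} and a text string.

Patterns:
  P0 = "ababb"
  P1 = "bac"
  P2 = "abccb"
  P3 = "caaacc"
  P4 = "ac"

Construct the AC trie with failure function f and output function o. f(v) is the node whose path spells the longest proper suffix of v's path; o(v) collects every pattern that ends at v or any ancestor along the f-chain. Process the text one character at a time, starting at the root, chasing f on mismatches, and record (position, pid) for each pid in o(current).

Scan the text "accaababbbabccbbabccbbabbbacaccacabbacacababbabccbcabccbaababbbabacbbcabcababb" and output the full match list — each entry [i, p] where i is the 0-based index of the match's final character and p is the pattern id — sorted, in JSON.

Construct AC machine:
Trie nodes:
  0='ε' goto a→1 b→6 c→12
  1='a' goto b→2 c→18
  2='ab' goto a→3 c→9
  3='aba' goto b→4
  4='abab' goto b→5
  5='ababb' goto ·  ←P0
  6='b' goto a→7
  7='ba' goto c→8
  8='bac' goto ·  ←P1
  9='abc' goto c→10
  10='abcc' goto b→11
  11='abccb' goto ·  ←P2
  12='c' goto a→13
  13='ca' goto a→14
  14='caa' goto a→15
  15='caaa' goto c→16
  16='caaac' goto c→17
  17='caaacc' goto ·  ←P3
  18='ac' goto ·  ←P4

BFS fail/out derivation:
  fail(1) 'a': from fail(0)=0 chase 'a': 0 ⇒ 0;  out=∅∪out(0)=∅
  fail(6) 'b': from fail(0)=0 chase 'b': 0 ⇒ 0;  out=∅∪out(0)=∅
  fail(12) 'c': from fail(0)=0 chase 'c': 0 ⇒ 0;  out=∅∪out(0)=∅
  fail(2) 'ab': from fail(1)=0 chase 'b': 0 ⇒ 6;  out=∅∪out(6)=∅
  fail(7) 'ba': from fail(6)=0 chase 'a': 0 ⇒ 1;  out=∅∪out(1)=∅
  fail(13) 'ca': from fail(12)=0 chase 'a': 0 ⇒ 1;  out=∅∪out(1)=∅
  fail(18) 'ac': from fail(1)=0 chase 'c': 0 ⇒ 12;  out={4}∪out(12)={4}
  fail(3) 'aba': from fail(2)=6 chase 'a': 6 ⇒ 7;  out=∅∪out(7)=∅
  fail(8) 'bac': from fail(7)=1 chase 'c': 1 ⇒ 18;  out={1}∪out(18)={1,4}
  fail(9) 'abc': from fail(2)=6 chase 'c': 6→0 ⇒ 12;  out=∅∪out(12)=∅
  fail(14) 'caa': from fail(13)=1 chase 'a': 1→0 ⇒ 1;  out=∅∪out(1)=∅
  fail(4) 'abab': from fail(3)=7 chase 'b': 7→1 ⇒ 2;  out=∅∪out(2)=∅
  fail(10) 'abcc': from fail(9)=12 chase 'c': 12→0 ⇒ 12;  out=∅∪out(12)=∅
  fail(15) 'caaa': from fail(14)=1 chase 'a': 1→0 ⇒ 1;  out=∅∪out(1)=∅
  fail(5) 'ababb': from fail(4)=2 chase 'b': 2→6→0 ⇒ 6;  out={0}∪out(6)={0}
  fail(11) 'abccb': from fail(10)=12 chase 'b': 12→0 ⇒ 6;  out={2}∪out(6)={2}
  fail(16) 'caaac': from fail(15)=1 chase 'c': 1 ⇒ 18;  out=∅∪out(18)={4}
  fail(17) 'caaacc': from fail(16)=18 chase 'c': 18→12→0 ⇒ 12;  out={3}∪out(12)={3}

Scan:
i=0 'a': node 0→1
i=1 'c': node 1→18  emit P4@[0:1]
i=2 'c': node 18→12 ·f
i=3 'a': node 12→13
i=4 'a': node 13→14
i=5 'b': node 14→2 ·f
i=6 'a': node 2→3
i=7 'b': node 3→4
i=8 'b': node 4→5  emit P0@[4:8]
i=9 'b': node 5→6 ·f
i=10 'a': node 6→7
i=11 'b': node 7→2 ·f
i=12 'c': node 2→9
i=13 'c': node 9→10
i=14 'b': node 10→11  emit P2@[10:14]
i=15 'b': node 11→6 ·f
i=16 'a': node 6→7
i=17 'b': node 7→2 ·f
i=18 'c': node 2→9
i=19 'c': node 9→10
i=20 'b': node 10→11  emit P2@[16:20]
i=21 'b': node 11→6 ·f
i=22 'a': node 6→7
i=23 'b': node 7→2 ·f
i=24 'b': node 2→6 ·f
i=25 'b': node 6→6 ·f
i=26 'a': node 6→7
i=27 'c': node 7→8  emit P1@[25:27],P4@[26:27]
i=28 'a': node 8→13 ·f
i=29 'c': node 13→18 ·f  emit P4@[28:29]
i=30 'c': node 18→12 ·f
i=31 'a': node 12→13
i=32 'c': node 13→18 ·f  emit P4@[31:32]
i=33 'a': node 18→13 ·f
i=34 'b': node 13→2 ·f
i=35 'b': node 2→6 ·f
i=36 'a': node 6→7
i=37 'c': node 7→8  emit P1@[35:37],P4@[36:37]
i=38 'a': node 8→13 ·f
i=39 'c': node 13→18 ·f  emit P4@[38:39]
i=40 'a': node 18→13 ·f
i=41 'b': node 13→2 ·f
i=42 'a': node 2→3
i=43 'b': node 3→4
i=44 'b': node 4→5  emit P0@[40:44]
i=45 'a': node 5→7 ·f
i=46 'b': node 7→2 ·f
i=47 'c': node 2→9
i=48 'c': node 9→10
i=49 'b': node 10→11  emit P2@[45:49]
i=50 'c': node 11→12 ·f
i=51 'a': node 12→13
i=52 'b': node 13→2 ·f
i=53 'c': node 2→9
i=54 'c': node 9→10
i=55 'b': node 10→11  emit P2@[51:55]
i=56 'a': node 11→7 ·f
i=57 'a': node 7→1 ·f
i=58 'b': node 1→2
i=59 'a': node 2→3
i=60 'b': node 3→4
i=61 'b': node 4→5  emit P0@[57:61]
i=62 'b': node 5→6 ·f
i=63 'a': node 6→7
i=64 'b': node 7→2 ·f
i=65 'a': node 2→3
i=66 'c': node 3→8 ·f  emit P1@[64:66],P4@[65:66]
i=67 'b': node 8→6 ·f
i=68 'b': node 6→6 ·f
i=69 'c': node 6→12 ·f
i=70 'a': node 12→13
i=71 'b': node 13→2 ·f
i=72 'c': node 2→9
i=73 'a': node 9→13 ·f
i=74 'b': node 13→2 ·f
i=75 'a': node 2→3
i=76 'b': node 3→4
i=77 'b': node 4→5  emit P0@[73:77]

Matches: [[1,4],[8,0],[14,2],[20,2],[27,1],[27,4],[29,4],[32,4],[37,1],[37,4],[39,4],[44,0],[49,2],[55,2],[61,0],[66,1],[66,4],[77,0]]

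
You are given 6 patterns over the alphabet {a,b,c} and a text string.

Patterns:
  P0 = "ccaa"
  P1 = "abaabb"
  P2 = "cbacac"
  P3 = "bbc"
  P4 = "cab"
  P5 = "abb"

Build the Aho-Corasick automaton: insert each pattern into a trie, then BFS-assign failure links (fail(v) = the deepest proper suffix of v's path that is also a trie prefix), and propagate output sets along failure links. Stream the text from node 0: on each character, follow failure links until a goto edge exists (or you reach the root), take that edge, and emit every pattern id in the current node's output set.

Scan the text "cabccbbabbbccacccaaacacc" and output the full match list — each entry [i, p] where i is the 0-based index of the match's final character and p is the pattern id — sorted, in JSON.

Build automaton:
Trie (insert patterns):
  n0 'ε': a→5 b→16 c→1
  n1 'c': a→19 b→11 c→2
  n2 'cc': a→3
  n3 'cca': a→4
  n4 'ccaa': ·  ←P0
  n5 'a': b→6
  n6 'ab': a→7 b→21
  n7 'aba': a→8
  n8 'abaa': b→9
  n9 'abaab': b→10
  n10 'abaabb': ·  ←P1
  n11 'cb': a→12
  n12 'cba': c→13
  n13 'cbac': a→14
  n14 'cbaca': c→15
  n15 'cbacac': ·  ←P2
  n16 'b': b→17
  n17 'bb': c→18
  n18 'bbc': ·  ←P3
  n19 'ca': b→20
  n20 'cab': ·  ←P4
  n21 'abb': ·  ←P5

Failure links (BFS by depth):
  fail(1) 'c': from fail(0)=0 chase 'c': 0 ⇒ 0;  out=∅∪out(0)=∅
  fail(5) 'a': from fail(0)=0 chase 'a': 0 ⇒ 0;  out=∅∪out(0)=∅
  fail(16) 'b': from fail(0)=0 chase 'b': 0 ⇒ 0;  out=∅∪out(0)=∅
  fail(2) 'cc': from fail(1)=0 chase 'c': 0 ⇒ 1;  out=∅∪out(1)=∅
  fail(6) 'ab': from fail(5)=0 chase 'b': 0 ⇒ 16;  out=∅∪out(16)=∅
  fail(11) 'cb': from fail(1)=0 chase 'b': 0 ⇒ 16;  out=∅∪out(16)=∅
  fail(17) 'bb': from fail(16)=0 chase 'b': 0 ⇒ 16;  out=∅∪out(16)=∅
  fail(19) 'ca': from fail(1)=0 chase 'a': 0 ⇒ 5;  out=∅∪out(5)=∅
  fail(3) 'cca': from fail(2)=1 chase 'a': 1 ⇒ 19;  out=∅∪out(19)=∅
  fail(7) 'aba': from fail(6)=16 chase 'a': 16→0 ⇒ 5;  out=∅∪out(5)=∅
  fail(12) 'cba': from fail(11)=16 chase 'a': 16→0 ⇒ 5;  out=∅∪out(5)=∅
  fail(18) 'bbc': from fail(17)=16 chase 'c': 16→0 ⇒ 1;  out={3}∪out(1)={3}
  fail(20) 'cab': from fail(19)=5 chase 'b': 5 ⇒ 6;  out={4}∪out(6)={4}
  fail(21) 'abb': from fail(6)=16 chase 'b': 16 ⇒ 17;  out={5}∪out(17)={5}
  fail(4) 'ccaa': from fail(3)=19 chase 'a': 19→5→0 ⇒ 5;  out={0}∪out(5)={0}
  fail(8) 'abaa': from fail(7)=5 chase 'a': 5→0 ⇒ 5;  out=∅∪out(5)=∅
  fail(13) 'cbac': from fail(12)=5 chase 'c': 5→0 ⇒ 1;  out=∅∪out(1)=∅
  fail(9) 'abaab': from fail(8)=5 chase 'b': 5 ⇒ 6;  out=∅∪out(6)=∅
  fail(14) 'cbaca': from fail(13)=1 chase 'a': 1 ⇒ 19;  out=∅∪out(19)=∅
  fail(10) 'abaabb': from fail(9)=6 chase 'b': 6 ⇒ 21;  out={1}∪out(21)={1,5}
  fail(15) 'cbacac': from fail(14)=19 chase 'c': 19→5→0 ⇒ 1;  out={2}∪out(1)={2}

Text stream:
[0] read 'c'  n0⇒n1
[1] read 'a'  n1⇒n19
[2] read 'b'  n19⇒n20  → match P4@[0:2]
[3] read 'c'  n20⇒n1 (fail-walked)
[4] read 'c'  n1⇒n2
[5] read 'b'  n2⇒n11 (fail-walked)
[6] read 'b'  n11⇒n17 (fail-walked)
[7] read 'a'  n17⇒n5 (fail-walked)
[8] read 'b'  n5⇒n6
[9] read 'b'  n6⇒n21  → match P5@[7:9]
[10] read 'b'  n21⇒n17 (fail-walked)
[11] read 'c'  n17⇒n18  → match P3@[9:11]
[12] read 'c'  n18⇒n2 (fail-walked)
[13] read 'a'  n2⇒n3
[14] read 'c'  n3⇒n1 (fail-walked)
[15] read 'c'  n1⇒n2
[16] read 'c'  n2⇒n2 (fail-walked)
[17] read 'a'  n2⇒n3
[18] read 'a'  n3⇒n4  → match P0@[15:18]
[19] read 'a'  n4⇒n5 (fail-walked)
[20] read 'c'  n5⇒n1 (fail-walked)
[21] read 'a'  n1⇒n19
[22] read 'c'  n19⇒n1 (fail-walked)
[23] read 'c'  n1⇒n2

Matches: [[2,4],[9,5],[11,3],[18,0]]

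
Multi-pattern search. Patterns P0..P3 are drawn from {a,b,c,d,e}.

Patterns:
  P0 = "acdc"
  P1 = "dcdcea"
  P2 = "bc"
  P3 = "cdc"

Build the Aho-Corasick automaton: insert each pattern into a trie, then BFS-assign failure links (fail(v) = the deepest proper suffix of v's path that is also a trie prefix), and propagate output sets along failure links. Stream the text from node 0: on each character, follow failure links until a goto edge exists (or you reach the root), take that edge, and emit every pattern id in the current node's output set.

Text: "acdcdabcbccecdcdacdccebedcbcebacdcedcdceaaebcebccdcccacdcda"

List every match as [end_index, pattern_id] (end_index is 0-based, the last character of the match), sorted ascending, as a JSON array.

Construct AC machine:
Trie nodes:
  0='ε' goto a→1 b→11 c→13 d→5
  1='a' goto c→2
  2='ac' goto d→3
  3='acd' goto c→4
  4='acdc' goto ·  [P0 ends]
  5='d' goto c→6
  6='dc' goto d→7
  7='dcd' goto c→8
  8='dcdc' goto e→9
  9='dcdce' goto a→10
  10='dcdcea' goto ·  [P1 ends]
  11='b' goto c→12
  12='bc' goto ·  [P2 ends]
  13='c' goto d→14
  14='cd' goto c→15
  15='cdc' goto ·  [P3 ends]

BFS fail/out derivation:
  n1('a'): parent n0 fail=0; on 'a' 0 → fail=0;  out ∅∪∅=∅
  n5('d'): parent n0 fail=0; on 'd' 0 → fail=0;  out ∅∪∅=∅
  n11('b'): parent n0 fail=0; on 'b' 0 → fail=0;  out ∅∪∅=∅
  n13('c'): parent n0 fail=0; on 'c' 0 → fail=0;  out ∅∪∅=∅
  n2('ac'): parent n1 fail=0; on 'c' 0 → fail=13;  out ∅∪∅=∅
  n6('dc'): parent n5 fail=0; on 'c' 0 → fail=13;  out ∅∪∅=∅
  n12('bc'): parent n11 fail=0; on 'c' 0 → fail=13;  out {2}∪∅={2}
  n14('cd'): parent n13 fail=0; on 'd' 0 → fail=5;  out ∅∪∅=∅
  n3('acd'): parent n2 fail=13; on 'd' 13 → fail=14;  out ∅∪∅=∅
  n7('dcd'): parent n6 fail=13; on 'd' 13 → fail=14;  out ∅∪∅=∅
  n15('cdc'): parent n14 fail=5; on 'c' 5 → fail=6;  out {3}∪∅={3}
  n4('acdc'): parent n3 fail=14; on 'c' 14 → fail=15;  out {0}∪{3}={0,3}
  n8('dcdc'): parent n7 fail=14; on 'c' 14 → fail=15;  out ∅∪{3}={3}
  n9('dcdce'): parent n8 fail=15; on 'e' 15→6→13→0 → fail=0;  out ∅∪∅=∅
  n10('dcdcea'): parent n9 fail=0; on 'a' 0 → fail=1;  out {1}∪∅={1}

Text stream:
i=0 'a': node 0→1
i=1 'c': node 1→2
i=2 'd': node 2→3
i=3 'c': node 3→4  ** P0@[0:3],P3@[1:3]
i=4 'd': node 4→7 (fail-walked)
i=5 'a': node 7→1 (fail-walked)
i=6 'b': node 1→11 (fail-walked)
i=7 'c': node 11→12  ** P2@[6:7]
i=8 'b': node 12→11 (fail-walked)
i=9 'c': node 11→12  ** P2@[8:9]
i=10 'c': node 12→13 (fail-walked)
i=11 'e': node 13→0 (fail-walked)
i=12 'c': node 0→13
i=13 'd': node 13→14
i=14 'c': node 14→15  ** P3@[12:14]
i=15 'd': node 15→7 (fail-walked)
i=16 'a': node 7→1 (fail-walked)
i=17 'c': node 1→2
i=18 'd': node 2→3
i=19 'c': node 3→4  ** P0@[16:19],P3@[17:19]
i=20 'c': node 4→13 (fail-walked)
i=21 'e': node 13→0 (fail-walked)
i=22 'b': node 0→11
i=23 'e': node 11→0 (fail-walked)
i=24 'd': node 0→5
i=25 'c': node 5→6
i=26 'b': node 6→11 (fail-walked)
i=27 'c': node 11→12  ** P2@[26:27]
i=28 'e': node 12→0 (fail-walked)
i=29 'b': node 0→11
i=30 'a': node 11→1 (fail-walked)
i=31 'c': node 1→2
i=32 'd': node 2→3
i=33 'c': node 3→4  ** P0@[30:33],P3@[31:33]
i=34 'e': node 4→0 (fail-walked)
i=35 'd': node 0→5
i=36 'c': node 5→6
i=37 'd': node 6→7
i=38 'c': node 7→8  ** P3@[36:38]
i=39 'e': node 8→9
i=40 'a': node 9→10  ** P1@[35:40]
i=41 'a': node 10→1 (fail-walked)
i=42 'e': node 1→0 (fail-walked)
i=43 'b': node 0→11
i=44 'c': node 11→12  ** P2@[43:44]
i=45 'e': node 12→0 (fail-walked)
i=46 'b': node 0→11
i=47 'c': node 11→12  ** P2@[46:47]
i=48 'c': node 12→13 (fail-walked)
i=49 'd': node 13→14
i=50 'c': node 14→15  ** P3@[48:50]
i=51 'c': node 15→13 (fail-walked)
i=52 'c': node 13→13 (fail-walked)
i=53 'a': node 13→1 (fail-walked)
i=54 'c': node 1→2
i=55 'd': node 2→3
i=56 'c': node 3→4  ** P0@[53:56],P3@[54:56]
i=57 'd': node 4→7 (fail-walked)
i=58 'a': node 7→1 (fail-walked)

All matches (sorted): [[3,0],[3,3],[7,2],[9,2],[14,3],[19,0],[19,3],[27,2],[33,0],[33,3],[38,3],[40,1],[44,2],[47,2],[50,3],[56,0],[56,3]]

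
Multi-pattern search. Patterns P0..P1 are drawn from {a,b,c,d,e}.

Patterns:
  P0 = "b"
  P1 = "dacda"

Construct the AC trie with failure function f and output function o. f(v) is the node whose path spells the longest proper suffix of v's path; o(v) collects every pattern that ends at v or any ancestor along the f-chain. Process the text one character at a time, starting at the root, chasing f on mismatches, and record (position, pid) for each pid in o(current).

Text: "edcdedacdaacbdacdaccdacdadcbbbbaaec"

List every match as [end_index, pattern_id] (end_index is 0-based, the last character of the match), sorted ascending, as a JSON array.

Build:
Trie nodes:
  0='ε' goto b→1 d→2
  1='b' goto ·  ←P0
  2='d' goto a→3
  3='da' goto c→4
  4='dac' goto d→5
  5='dacd' goto a→6
  6='dacda' goto ·  ←P1

BFS fail/out derivation:
  fail(1) 'b': from fail(0)=0 chase 'b': 0 ⇒ 0;  out={0}∪out(0)={0}
  fail(2) 'd': from fail(0)=0 chase 'd': 0 ⇒ 0;  out=∅∪out(0)=∅
  fail(3) 'da': from fail(2)=0 chase 'a': 0 ⇒ 0;  out=∅∪out(0)=∅
  fail(4) 'dac': from fail(3)=0 chase 'c': 0 ⇒ 0;  out=∅∪out(0)=∅
  fail(5) 'dacd': from fail(4)=0 chase 'd': 0 ⇒ 2;  out=∅∪out(2)=∅
  fail(6) 'dacda': from fail(5)=2 chase 'a': 2 ⇒ 3;  out={1}∪out(3)={1}

Scan:
[0] read 'e'  n0⇒n0
[1] read 'd'  n0⇒n2
[2] read 'c'  n2⇒n0 (fail-walked)
[3] read 'd'  n0⇒n2
[4] read 'e'  n2⇒n0 (fail-walked)
[5] read 'd'  n0⇒n2
[6] read 'a'  n2⇒n3
[7] read 'c'  n3⇒n4
[8] read 'd'  n4⇒n5
[9] read 'a'  n5⇒n6  ** P1@[5:9]
[10] read 'a'  n6⇒n0 (fail-walked)
[11] read 'c'  n0⇒n0
[12] read 'b'  n0⇒n1  ** P0@[12:12]
[13] read 'd'  n1⇒n2 (fail-walked)
[14] read 'a'  n2⇒n3
[15] read 'c'  n3⇒n4
[16] read 'd'  n4⇒n5
[17] read 'a'  n5⇒n6  ** P1@[13:17]
[18] read 'c'  n6⇒n4 (fail-walked)
[19] read 'c'  n4⇒n0 (fail-walked)
[20] read 'd'  n0⇒n2
[21] read 'a'  n2⇒n3
[22] read 'c'  n3⇒n4
[23] read 'd'  n4⇒n5
[24] read 'a'  n5⇒n6  ** P1@[20:24]
[25] read 'd'  n6⇒n2 (fail-walked)
[26] read 'c'  n2⇒n0 (fail-walked)
[27] read 'b'  n0⇒n1  ** P0@[27:27]
[28] read 'b'  n1⇒n1 (fail-walked)  ** P0@[28:28]
[29] read 'b'  n1⇒n1 (fail-walked)  ** P0@[29:29]
[30] read 'b'  n1⇒n1 (fail-walked)  ** P0@[30:30]
[31] read 'a'  n1⇒n0 (fail-walked)
[32] read 'a'  n0⇒n0
[33] read 'e'  n0⇒n0
[34] read 'c'  n0⇒n0

Result: [[9,1],[12,0],[17,1],[24,1],[27,0],[28,0],[29,0],[30,0]]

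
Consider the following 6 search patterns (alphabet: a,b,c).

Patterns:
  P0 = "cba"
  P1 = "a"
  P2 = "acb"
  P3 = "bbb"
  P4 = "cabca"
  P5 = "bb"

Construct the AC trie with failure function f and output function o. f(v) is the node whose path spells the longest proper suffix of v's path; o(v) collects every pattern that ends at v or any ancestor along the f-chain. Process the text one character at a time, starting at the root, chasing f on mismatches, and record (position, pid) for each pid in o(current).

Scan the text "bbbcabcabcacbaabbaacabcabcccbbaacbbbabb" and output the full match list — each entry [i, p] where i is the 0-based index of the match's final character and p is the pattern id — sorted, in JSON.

Build automaton:
Trie nodes:
  n0 'ε': a→4 b→7 c→1
  n1 'c': a→10 b→2
  n2 'cb': a→3
  n3 'cba': ·  ←P0
  n4 'a': c→5  ←P1
  n5 'ac': b→6
  n6 'acb': ·  ←P2
  n7 'b': b→8
  n8 'bb': b→9  ←P5
  n9 'bbb': ·  ←P3
  n10 'ca': b→11
  n11 'cab': c→12
  n12 'cabc': a→13
  n13 'cabca': ·  ←P4

BFS fail/out derivation:
  fail(1) 'c': from fail(0)=0 chase 'c': 0 ⇒ 0;  out=∅∪out(0)=∅
  fail(4) 'a': from fail(0)=0 chase 'a': 0 ⇒ 0;  out={1}∪out(0)={1}
  fail(7) 'b': from fail(0)=0 chase 'b': 0 ⇒ 0;  out=∅∪out(0)=∅
  fail(2) 'cb': from fail(1)=0 chase 'b': 0 ⇒ 7;  out=∅∪out(7)=∅
  fail(5) 'ac': from fail(4)=0 chase 'c': 0 ⇒ 1;  out=∅∪out(1)=∅
  fail(8) 'bb': from fail(7)=0 chase 'b': 0 ⇒ 7;  out={5}∪out(7)={5}
  fail(10) 'ca': from fail(1)=0 chase 'a': 0 ⇒ 4;  out=∅∪out(4)={1}
  fail(3) 'cba': from fail(2)=7 chase 'a': 7→0 ⇒ 4;  out={0}∪out(4)={0,1}
  fail(6) 'acb': from fail(5)=1 chase 'b': 1 ⇒ 2;  out={2}∪out(2)={2}
  fail(9) 'bbb': from fail(8)=7 chase 'b': 7 ⇒ 8;  out={3}∪out(8)={3,5}
  fail(11) 'cab': from fail(10)=4 chase 'b': 4→0 ⇒ 7;  out=∅∪out(7)=∅
  fail(12) 'cabc': from fail(11)=7 chase 'c': 7→0 ⇒ 1;  out=∅∪out(1)=∅
  fail(13) 'cabca': from fail(12)=1 chase 'a': 1 ⇒ 10;  out={4}∪out(10)={1,4}

Run:
[0] read 'b'  n0⇒n7
[1] read 'b'  n7⇒n8  → match P5@[0:1]
[2] read 'b'  n8⇒n9  → match P3@[0:2],P5@[1:2]
[3] read 'c'  n9⇒n1 (fail-walked)
[4] read 'a'  n1⇒n10  → match P1@[4:4]
[5] read 'b'  n10⇒n11
[6] read 'c'  n11⇒n12
[7] read 'a'  n12⇒n13  → match P1@[7:7],P4@[3:7]
[8] read 'b'  n13⇒n11 (fail-walked)
[9] read 'c'  n11⇒n12
[10] read 'a'  n12⇒n13  → match P1@[10:10],P4@[6:10]
[11] read 'c'  n13⇒n5 (fail-walked)
[12] read 'b'  n5⇒n6  → match P2@[10:12]
[13] read 'a'  n6⇒n3 (fail-walked)  → match P0@[11:13],P1@[13:13]
[14] read 'a'  n3⇒n4 (fail-walked)  → match P1@[14:14]
[15] read 'b'  n4⇒n7 (fail-walked)
[16] read 'b'  n7⇒n8  → match P5@[15:16]
[17] read 'a'  n8⇒n4 (fail-walked)  → match P1@[17:17]
[18] read 'a'  n4⇒n4 (fail-walked)  → match P1@[18:18]
[19] read 'c'  n4⇒n5
[20] read 'a'  n5⇒n10 (fail-walked)  → match P1@[20:20]
[21] read 'b'  n10⇒n11
[22] read 'c'  n11⇒n12
[23] read 'a'  n12⇒n13  → match P1@[23:23],P4@[19:23]
[24] read 'b'  n13⇒n11 (fail-walked)
[25] read 'c'  n11⇒n12
[26] read 'c'  n12⇒n1 (fail-walked)
[27] read 'c'  n1⇒n1 (fail-walked)
[28] read 'b'  n1⇒n2
[29] read 'b'  n2⇒n8 (fail-walked)  → match P5@[28:29]
[30] read 'a'  n8⇒n4 (fail-walked)  → match P1@[30:30]
[31] read 'a'  n4⇒n4 (fail-walked)  → match P1@[31:31]
[32] read 'c'  n4⇒n5
[33] read 'b'  n5⇒n6  → match P2@[31:33]
[34] read 'b'  n6⇒n8 (fail-walked)  → match P5@[33:34]
[35] read 'b'  n8⇒n9  → match P3@[33:35],P5@[34:35]
[36] read 'a'  n9⇒n4 (fail-walked)  → match P1@[36:36]
[37] read 'b'  n4⇒n7 (fail-walked)
[38] read 'b'  n7⇒n8  → match P5@[37:38]

Matches: [[1,5],[2,3],[2,5],[4,1],[7,1],[7,4],[10,1],[10,4],[12,2],[13,0],[13,1],[14,1],[16,5],[17,1],[18,1],[20,1],[23,1],[23,4],[29,5],[30,1],[31,1],[33,2],[34,5],[35,3],[35,5],[36,1],[38,5]]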